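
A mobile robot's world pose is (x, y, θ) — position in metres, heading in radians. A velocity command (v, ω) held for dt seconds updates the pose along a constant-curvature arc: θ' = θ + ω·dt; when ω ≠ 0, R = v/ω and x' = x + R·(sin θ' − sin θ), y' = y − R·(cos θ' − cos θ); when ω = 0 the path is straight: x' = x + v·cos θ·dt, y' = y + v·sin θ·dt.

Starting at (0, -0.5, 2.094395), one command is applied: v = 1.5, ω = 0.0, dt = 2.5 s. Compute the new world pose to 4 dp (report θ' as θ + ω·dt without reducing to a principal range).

(-1.8750, 2.7476, 2.0944)

θ' = 2.0944 + 0.0·2.5 = 2.0944
ω = 0 → straight: x' = 0 + 1.5·cos(2.0944)·2.5 = -1.8750
y' = -0.5 + 1.5·sin(2.0944)·2.5 = 2.7476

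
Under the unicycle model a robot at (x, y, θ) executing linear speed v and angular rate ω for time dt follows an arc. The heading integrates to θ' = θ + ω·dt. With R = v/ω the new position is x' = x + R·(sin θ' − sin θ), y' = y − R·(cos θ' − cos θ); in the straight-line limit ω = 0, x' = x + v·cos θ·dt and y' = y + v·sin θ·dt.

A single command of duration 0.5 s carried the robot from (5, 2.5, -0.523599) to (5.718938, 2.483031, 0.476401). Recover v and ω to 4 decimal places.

v = 1.5000, ω = 2.0000

Δθ = 0.476401 − -0.523599 = 1.000000
ω = Δθ/dt = 1.000000/0.5 = 2.0000
R = Δx/(sin θ' − sin θ) = 0.7500
v = R·ω = 0.7500·2.0000 = 1.5000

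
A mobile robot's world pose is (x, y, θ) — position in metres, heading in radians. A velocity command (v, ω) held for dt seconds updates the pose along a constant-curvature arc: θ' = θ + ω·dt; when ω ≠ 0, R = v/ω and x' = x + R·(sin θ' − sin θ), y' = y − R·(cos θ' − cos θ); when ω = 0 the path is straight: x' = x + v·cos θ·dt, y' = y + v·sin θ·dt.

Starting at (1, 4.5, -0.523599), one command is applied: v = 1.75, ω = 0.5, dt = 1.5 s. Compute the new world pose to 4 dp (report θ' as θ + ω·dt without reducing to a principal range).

θ' = -0.5236 + 0.5·1.5 = 0.2264
R = v/ω = 1.75/0.5 = 3.5000
x' = 1 + 3.5000·(sin 0.2264 − sin -0.5236) = 3.5357
y' = 4.5 − 3.5000·(cos 0.2264 − cos -0.5236) = 4.1204

(3.5357, 4.1204, 0.2264)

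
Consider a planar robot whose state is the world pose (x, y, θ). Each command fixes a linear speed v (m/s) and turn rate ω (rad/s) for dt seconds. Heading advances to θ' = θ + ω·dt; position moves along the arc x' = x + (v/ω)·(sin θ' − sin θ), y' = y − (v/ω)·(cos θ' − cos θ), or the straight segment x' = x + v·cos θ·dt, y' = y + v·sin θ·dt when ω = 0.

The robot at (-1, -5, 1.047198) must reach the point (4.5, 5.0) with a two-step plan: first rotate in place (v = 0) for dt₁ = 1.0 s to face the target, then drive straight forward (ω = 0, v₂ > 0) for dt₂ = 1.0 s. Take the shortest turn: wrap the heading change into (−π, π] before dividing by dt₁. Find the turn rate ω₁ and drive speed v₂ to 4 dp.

ω₁ = 0.0208, v₂ = 11.4127

heading to target = atan2(5−-5, 4.5−-1) = 1.0680
Δθ = wrap(1.0680 − 1.0472) = 0.0208; ω₁ = Δθ/dt₁ = 0.0208
distance = √((4.5−-1)² + (5−-5)²) = 11.4127; v₂ = distance/dt₂ = 11.4127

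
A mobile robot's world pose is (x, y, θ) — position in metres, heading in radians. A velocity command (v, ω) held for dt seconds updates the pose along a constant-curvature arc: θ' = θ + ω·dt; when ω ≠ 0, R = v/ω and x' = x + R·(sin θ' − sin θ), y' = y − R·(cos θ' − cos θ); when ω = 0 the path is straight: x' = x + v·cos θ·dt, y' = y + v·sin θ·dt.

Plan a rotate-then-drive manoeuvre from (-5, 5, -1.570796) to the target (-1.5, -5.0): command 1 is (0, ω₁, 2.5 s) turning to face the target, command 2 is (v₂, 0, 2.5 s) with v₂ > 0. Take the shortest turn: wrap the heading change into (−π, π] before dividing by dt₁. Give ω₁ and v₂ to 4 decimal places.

ω₁ = 0.1347, v₂ = 4.2379

heading to target = atan2(-5−5, -1.5−-5) = -1.2341
Δθ = wrap(-1.2341 − -1.5708) = 0.3367; ω₁ = Δθ/dt₁ = 0.1347
distance = √((-1.5−-5)² + (-5−5)²) = 10.5948; v₂ = distance/dt₂ = 4.2379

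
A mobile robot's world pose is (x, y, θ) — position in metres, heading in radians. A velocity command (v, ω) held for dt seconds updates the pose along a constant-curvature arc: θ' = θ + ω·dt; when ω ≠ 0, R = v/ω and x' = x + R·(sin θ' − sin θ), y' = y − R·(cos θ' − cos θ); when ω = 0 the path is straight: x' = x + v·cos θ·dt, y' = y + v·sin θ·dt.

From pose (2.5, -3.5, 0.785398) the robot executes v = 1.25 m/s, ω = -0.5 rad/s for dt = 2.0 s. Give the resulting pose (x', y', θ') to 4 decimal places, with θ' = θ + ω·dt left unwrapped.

(4.8002, -2.8251, -0.2146)

θ' = 0.7854 + -0.5·2.0 = -0.2146
R = v/ω = 1.25/-0.5 = -2.5000
x' = 2.5 + -2.5000·(sin -0.2146 − sin 0.7854) = 4.8002
y' = -3.5 − -2.5000·(cos -0.2146 − cos 0.7854) = -2.8251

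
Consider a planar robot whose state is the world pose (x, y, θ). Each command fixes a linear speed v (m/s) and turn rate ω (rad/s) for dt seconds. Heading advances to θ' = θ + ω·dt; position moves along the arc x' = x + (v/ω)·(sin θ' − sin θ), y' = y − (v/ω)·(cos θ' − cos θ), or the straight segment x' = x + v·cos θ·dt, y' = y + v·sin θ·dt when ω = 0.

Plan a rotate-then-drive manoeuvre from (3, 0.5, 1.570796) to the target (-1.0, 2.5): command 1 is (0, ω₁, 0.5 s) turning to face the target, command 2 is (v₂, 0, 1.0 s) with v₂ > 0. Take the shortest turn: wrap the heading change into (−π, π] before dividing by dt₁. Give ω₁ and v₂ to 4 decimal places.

ω₁ = 2.2143, v₂ = 4.4721

heading to target = atan2(2.5−0.5, -1−3) = 2.6779
Δθ = wrap(2.6779 − 1.5708) = 1.1071; ω₁ = Δθ/dt₁ = 2.2143
distance = √((-1−3)² + (2.5−0.5)²) = 4.4721; v₂ = distance/dt₂ = 4.4721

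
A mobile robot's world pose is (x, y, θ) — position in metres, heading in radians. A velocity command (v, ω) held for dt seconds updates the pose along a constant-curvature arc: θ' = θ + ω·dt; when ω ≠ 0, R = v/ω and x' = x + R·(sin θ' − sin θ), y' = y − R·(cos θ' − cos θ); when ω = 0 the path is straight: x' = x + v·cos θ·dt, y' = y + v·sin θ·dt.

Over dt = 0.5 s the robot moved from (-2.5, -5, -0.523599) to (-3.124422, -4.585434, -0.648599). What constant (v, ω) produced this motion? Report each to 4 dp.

Δθ = -0.648599 − -0.523599 = -0.125000
ω = Δθ/dt = -0.125000/0.5 = -0.2500
R = Δx/(sin θ' − sin θ) = 6.0000
v = R·ω = 6.0000·-0.2500 = -1.5000

v = -1.5000, ω = -0.2500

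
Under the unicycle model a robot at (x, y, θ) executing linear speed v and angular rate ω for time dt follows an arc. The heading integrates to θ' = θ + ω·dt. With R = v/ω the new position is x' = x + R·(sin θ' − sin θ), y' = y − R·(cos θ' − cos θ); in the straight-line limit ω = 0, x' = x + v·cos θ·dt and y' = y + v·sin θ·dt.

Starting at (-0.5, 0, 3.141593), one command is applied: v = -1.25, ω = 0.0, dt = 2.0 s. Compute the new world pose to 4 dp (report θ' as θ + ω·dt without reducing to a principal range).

(2.0000, 0.0000, 3.1416)

θ' = 3.1416 + 0.0·2.0 = 3.1416
ω = 0 → straight: x' = -0.5 + -1.25·cos(3.1416)·2.0 = 2.0000
y' = 0 + -1.25·sin(3.1416)·2.0 = 0.0000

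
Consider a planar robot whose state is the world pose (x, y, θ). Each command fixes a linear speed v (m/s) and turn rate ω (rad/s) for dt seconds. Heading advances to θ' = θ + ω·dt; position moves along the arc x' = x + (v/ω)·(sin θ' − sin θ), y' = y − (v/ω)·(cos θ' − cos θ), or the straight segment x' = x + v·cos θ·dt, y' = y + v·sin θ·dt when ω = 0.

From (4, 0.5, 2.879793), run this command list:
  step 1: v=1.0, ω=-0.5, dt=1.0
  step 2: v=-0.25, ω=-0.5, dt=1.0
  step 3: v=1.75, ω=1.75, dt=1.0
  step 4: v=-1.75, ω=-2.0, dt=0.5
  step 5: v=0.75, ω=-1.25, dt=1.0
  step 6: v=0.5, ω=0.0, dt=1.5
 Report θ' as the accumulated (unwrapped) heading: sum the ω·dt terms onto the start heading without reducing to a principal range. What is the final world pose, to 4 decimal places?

(2.5328, 2.7175, 1.3798)

step 1: θ'=2.3798 (R=-2.0000) → pose (3.1372, 0.9847, 2.3798)
step 2: θ'=1.8798 (R=0.5000) → pose (3.2684, 0.7749, 1.8798)
step 3: θ'=3.6298 (R=1.0000) → pose (1.8467, 1.3540, 3.6298)
step 4: θ'=2.6298 (R=0.8750) → pose (2.6857, 1.3441, 2.6298)
step 5: θ'=1.3798 (R=-0.6000) → pose (2.3904, 1.9811, 1.3798)
step 6: θ'=1.3798 (straight) → pose (2.5328, 2.7175, 1.3798)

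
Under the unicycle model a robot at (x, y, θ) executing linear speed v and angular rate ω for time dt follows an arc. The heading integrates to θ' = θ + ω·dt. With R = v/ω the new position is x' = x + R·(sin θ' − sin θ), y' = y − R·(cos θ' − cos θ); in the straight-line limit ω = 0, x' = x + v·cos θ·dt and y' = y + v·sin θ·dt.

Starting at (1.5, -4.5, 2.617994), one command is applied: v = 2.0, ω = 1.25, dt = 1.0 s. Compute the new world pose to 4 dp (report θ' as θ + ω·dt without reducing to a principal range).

(-0.3627, -4.6895, 3.8680)

θ' = 2.6180 + 1.25·1.0 = 3.8680
R = v/ω = 2.0/1.25 = 1.6000
x' = 1.5 + 1.6000·(sin 3.8680 − sin 2.6180) = -0.3627
y' = -4.5 − 1.6000·(cos 3.8680 − cos 2.6180) = -4.6895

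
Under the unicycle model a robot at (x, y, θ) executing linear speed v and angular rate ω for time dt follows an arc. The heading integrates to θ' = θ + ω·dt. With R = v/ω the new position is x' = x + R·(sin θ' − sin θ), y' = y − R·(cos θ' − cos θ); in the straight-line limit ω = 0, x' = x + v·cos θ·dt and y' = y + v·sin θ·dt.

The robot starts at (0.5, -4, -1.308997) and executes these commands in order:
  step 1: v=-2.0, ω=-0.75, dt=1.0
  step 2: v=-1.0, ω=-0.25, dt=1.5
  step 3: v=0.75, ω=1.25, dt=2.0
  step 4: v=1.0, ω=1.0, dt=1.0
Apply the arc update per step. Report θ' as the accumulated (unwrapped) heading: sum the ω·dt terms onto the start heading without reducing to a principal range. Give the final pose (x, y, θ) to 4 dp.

step 1: θ'=-2.0590 (R=2.6667) → pose (0.7207, -2.0590, -2.0590)
step 2: θ'=-2.4340 (R=4.0000) → pose (1.6533, -0.8955, -2.4340)
step 3: θ'=0.0660 (R=0.6000) → pose (2.0829, -1.9501, 0.0660)
step 4: θ'=1.0660 (R=1.0000) → pose (2.8922, -1.4359, 1.0660)

(2.8922, -1.4359, 1.0660)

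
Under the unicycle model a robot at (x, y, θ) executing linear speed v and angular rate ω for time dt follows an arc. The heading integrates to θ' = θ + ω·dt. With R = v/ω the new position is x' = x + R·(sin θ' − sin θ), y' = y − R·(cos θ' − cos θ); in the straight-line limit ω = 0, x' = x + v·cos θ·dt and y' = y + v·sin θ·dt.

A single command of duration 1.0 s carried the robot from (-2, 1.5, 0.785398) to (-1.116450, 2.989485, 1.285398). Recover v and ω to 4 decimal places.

Δθ = 1.285398 − 0.785398 = 0.500000
ω = Δθ/dt = 0.500000/1.0 = 0.5000
R = −Δy/(cos θ' − cos θ) = 3.5000
v = R·ω = 3.5000·0.5000 = 1.7500

v = 1.7500, ω = 0.5000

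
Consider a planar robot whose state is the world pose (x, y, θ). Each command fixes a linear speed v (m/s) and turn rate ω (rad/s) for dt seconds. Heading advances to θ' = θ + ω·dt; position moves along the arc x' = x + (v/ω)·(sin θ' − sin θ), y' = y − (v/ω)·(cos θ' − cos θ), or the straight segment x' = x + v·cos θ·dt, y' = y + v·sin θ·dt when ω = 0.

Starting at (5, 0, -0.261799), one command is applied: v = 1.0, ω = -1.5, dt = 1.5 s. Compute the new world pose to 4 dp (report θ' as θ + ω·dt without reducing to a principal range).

(5.2201, -1.1827, -2.5118)

θ' = -0.2618 + -1.5·1.5 = -2.5118
R = v/ω = 1.0/-1.5 = -0.6667
x' = 5 + -0.6667·(sin -2.5118 − sin -0.2618) = 5.2201
y' = 0 − -0.6667·(cos -2.5118 − cos -0.2618) = -1.1827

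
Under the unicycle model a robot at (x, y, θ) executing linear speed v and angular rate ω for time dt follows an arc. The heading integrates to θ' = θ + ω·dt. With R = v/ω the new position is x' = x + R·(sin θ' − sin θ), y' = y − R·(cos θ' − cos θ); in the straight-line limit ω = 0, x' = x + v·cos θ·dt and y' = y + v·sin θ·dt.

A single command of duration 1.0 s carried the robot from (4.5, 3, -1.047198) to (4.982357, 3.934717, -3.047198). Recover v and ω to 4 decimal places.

v = -1.2500, ω = -2.0000

Δθ = -3.047198 − -1.047198 = -2.000000
ω = Δθ/dt = -2.000000/1.0 = -2.0000
R = −Δy/(cos θ' − cos θ) = 0.6250
v = R·ω = 0.6250·-2.0000 = -1.2500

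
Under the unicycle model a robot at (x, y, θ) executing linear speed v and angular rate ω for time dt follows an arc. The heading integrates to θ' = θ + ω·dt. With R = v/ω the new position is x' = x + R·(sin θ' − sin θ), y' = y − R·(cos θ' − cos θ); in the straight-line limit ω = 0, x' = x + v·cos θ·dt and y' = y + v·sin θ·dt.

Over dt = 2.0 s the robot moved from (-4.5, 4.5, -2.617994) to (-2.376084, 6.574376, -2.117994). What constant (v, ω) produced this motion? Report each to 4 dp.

v = -1.5000, ω = 0.2500

Δθ = -2.117994 − -2.617994 = 0.500000
ω = Δθ/dt = 0.500000/2.0 = 0.2500
R = Δx/(sin θ' − sin θ) = -6.0000
v = R·ω = -6.0000·0.2500 = -1.5000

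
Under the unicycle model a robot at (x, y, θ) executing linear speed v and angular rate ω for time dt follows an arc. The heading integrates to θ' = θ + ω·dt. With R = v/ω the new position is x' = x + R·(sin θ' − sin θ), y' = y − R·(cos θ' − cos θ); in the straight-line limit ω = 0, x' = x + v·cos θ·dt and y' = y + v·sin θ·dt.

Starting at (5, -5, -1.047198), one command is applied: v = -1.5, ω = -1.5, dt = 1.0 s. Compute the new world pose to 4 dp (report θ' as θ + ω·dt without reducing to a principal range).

θ' = -1.0472 + -1.5·1.0 = -2.5472
R = v/ω = -1.5/-1.5 = 1.0000
x' = 5 + 1.0000·(sin -2.5472 − sin -1.0472) = 5.3060
y' = -5 − 1.0000·(cos -2.5472 − cos -1.0472) = -3.6715

(5.3060, -3.6715, -2.5472)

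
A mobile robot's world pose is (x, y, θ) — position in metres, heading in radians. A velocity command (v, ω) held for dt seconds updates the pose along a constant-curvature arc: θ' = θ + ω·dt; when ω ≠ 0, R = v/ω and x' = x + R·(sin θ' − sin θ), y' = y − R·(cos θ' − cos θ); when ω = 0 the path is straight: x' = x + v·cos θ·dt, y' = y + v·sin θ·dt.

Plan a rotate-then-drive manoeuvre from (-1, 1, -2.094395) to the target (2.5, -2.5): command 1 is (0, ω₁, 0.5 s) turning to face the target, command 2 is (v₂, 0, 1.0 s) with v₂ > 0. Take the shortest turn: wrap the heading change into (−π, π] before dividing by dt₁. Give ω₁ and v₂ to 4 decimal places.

ω₁ = 2.6180, v₂ = 4.9497

heading to target = atan2(-2.5−1, 2.5−-1) = -0.7854
Δθ = wrap(-0.7854 − -2.0944) = 1.3090; ω₁ = Δθ/dt₁ = 2.6180
distance = √((2.5−-1)² + (-2.5−1)²) = 4.9497; v₂ = distance/dt₂ = 4.9497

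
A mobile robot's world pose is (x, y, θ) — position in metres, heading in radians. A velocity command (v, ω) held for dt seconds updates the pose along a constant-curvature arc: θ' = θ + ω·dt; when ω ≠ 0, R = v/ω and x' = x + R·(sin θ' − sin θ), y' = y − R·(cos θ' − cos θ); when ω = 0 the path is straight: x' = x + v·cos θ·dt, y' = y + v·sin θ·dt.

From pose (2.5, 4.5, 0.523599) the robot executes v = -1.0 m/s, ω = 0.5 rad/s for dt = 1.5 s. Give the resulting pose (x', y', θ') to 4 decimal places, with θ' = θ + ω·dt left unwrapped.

θ' = 0.5236 + 0.5·1.5 = 1.2736
R = v/ω = -1.0/0.5 = -2.0000
x' = 2.5 + -2.0000·(sin 1.2736 − sin 0.5236) = 1.5877
y' = 4.5 − -2.0000·(cos 1.2736 − cos 0.5236) = 3.3536

(1.5877, 3.3536, 1.2736)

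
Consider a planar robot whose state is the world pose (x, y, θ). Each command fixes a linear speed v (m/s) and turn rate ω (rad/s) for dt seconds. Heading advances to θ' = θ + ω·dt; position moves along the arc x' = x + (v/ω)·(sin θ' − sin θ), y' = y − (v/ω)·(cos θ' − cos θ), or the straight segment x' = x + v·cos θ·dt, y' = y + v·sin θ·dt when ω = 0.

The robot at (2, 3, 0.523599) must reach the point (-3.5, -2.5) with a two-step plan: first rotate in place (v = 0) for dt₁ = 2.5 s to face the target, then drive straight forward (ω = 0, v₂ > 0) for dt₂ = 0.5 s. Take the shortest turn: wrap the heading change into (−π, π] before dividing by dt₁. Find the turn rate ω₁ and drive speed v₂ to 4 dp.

heading to target = atan2(-2.5−3, -3.5−2) = -2.3562
Δθ = wrap(-2.3562 − 0.5236) = -2.8798; ω₁ = Δθ/dt₁ = -1.1519
distance = √((-3.5−2)² + (-2.5−3)²) = 7.7782; v₂ = distance/dt₂ = 15.5563

ω₁ = -1.1519, v₂ = 15.5563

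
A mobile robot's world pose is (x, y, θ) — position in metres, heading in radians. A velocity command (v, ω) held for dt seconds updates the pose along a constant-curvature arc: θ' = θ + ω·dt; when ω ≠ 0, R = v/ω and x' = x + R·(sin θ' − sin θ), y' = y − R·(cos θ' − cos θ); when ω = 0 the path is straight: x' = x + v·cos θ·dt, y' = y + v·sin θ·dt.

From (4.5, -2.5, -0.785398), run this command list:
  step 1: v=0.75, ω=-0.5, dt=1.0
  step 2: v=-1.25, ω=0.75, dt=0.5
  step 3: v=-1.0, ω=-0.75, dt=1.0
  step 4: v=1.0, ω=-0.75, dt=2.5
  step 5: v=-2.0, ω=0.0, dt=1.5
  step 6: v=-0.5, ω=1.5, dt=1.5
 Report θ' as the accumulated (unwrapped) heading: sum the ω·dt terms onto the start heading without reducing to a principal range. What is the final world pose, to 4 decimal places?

step 1: θ'=-1.2854 (R=-1.5000) → pose (4.8787, -3.1384, -1.2854)
step 2: θ'=-0.9104 (R=-1.6667) → pose (4.5957, -2.5852, -0.9104)
step 3: θ'=-1.6604 (R=1.3333) → pose (4.3207, -1.6480, -1.6604)
step 4: θ'=-3.5354 (R=-1.3333) → pose (2.4811, -2.7599, -3.5354)
step 5: θ'=-3.5354 (straight) → pose (5.2514, -3.9111, -3.5354)
step 6: θ'=-1.2854 (R=-0.3333) → pose (5.6992, -3.5094, -1.2854)

(5.6992, -3.5094, -1.2854)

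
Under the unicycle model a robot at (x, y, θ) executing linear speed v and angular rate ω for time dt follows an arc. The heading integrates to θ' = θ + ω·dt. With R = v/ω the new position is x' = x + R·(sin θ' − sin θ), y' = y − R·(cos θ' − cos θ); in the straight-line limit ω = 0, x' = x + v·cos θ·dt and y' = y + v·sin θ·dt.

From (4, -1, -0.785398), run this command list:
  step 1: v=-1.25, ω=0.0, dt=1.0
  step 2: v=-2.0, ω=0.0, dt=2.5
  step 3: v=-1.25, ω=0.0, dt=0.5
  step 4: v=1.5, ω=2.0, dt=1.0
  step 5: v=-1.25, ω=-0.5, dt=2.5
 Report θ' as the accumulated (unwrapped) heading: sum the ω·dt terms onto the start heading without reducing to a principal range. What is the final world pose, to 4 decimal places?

(-2.0597, 2.5035, -0.0354)

step 1: θ'=-0.7854 (straight) → pose (3.1161, -0.1161, -0.7854)
step 2: θ'=-0.7854 (straight) → pose (-0.4194, 3.4194, -0.7854)
step 3: θ'=-0.7854 (straight) → pose (-0.8614, 3.8614, -0.7854)
step 4: θ'=1.2146 (R=0.7500) → pose (0.3719, 4.1302, 1.2146)
step 5: θ'=-0.0354 (R=2.5000) → pose (-2.0597, 2.5035, -0.0354)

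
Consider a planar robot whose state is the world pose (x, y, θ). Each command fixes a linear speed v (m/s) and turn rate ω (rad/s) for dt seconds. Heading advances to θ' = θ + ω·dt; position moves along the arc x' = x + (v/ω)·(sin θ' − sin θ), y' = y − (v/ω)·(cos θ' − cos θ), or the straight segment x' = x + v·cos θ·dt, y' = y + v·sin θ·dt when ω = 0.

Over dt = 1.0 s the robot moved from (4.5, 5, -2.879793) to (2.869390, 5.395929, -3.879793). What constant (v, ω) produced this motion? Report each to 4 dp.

v = 1.7500, ω = -1.0000

Δθ = -3.879793 − -2.879793 = -1.000000
ω = Δθ/dt = -1.000000/1.0 = -1.0000
R = Δx/(sin θ' − sin θ) = -1.7500
v = R·ω = -1.7500·-1.0000 = 1.7500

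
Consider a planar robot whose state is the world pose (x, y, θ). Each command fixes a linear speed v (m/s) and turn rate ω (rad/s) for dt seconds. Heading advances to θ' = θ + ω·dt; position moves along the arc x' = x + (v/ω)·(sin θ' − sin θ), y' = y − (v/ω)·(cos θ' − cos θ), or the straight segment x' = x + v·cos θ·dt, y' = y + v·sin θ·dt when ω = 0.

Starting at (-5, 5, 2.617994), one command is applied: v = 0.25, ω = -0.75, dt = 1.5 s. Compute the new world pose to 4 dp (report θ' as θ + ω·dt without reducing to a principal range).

(-5.1657, 5.3146, 1.4930)

θ' = 2.6180 + -0.75·1.5 = 1.4930
R = v/ω = 0.25/-0.75 = -0.3333
x' = -5 + -0.3333·(sin 1.4930 − sin 2.6180) = -5.1657
y' = 5 − -0.3333·(cos 1.4930 − cos 2.6180) = 5.3146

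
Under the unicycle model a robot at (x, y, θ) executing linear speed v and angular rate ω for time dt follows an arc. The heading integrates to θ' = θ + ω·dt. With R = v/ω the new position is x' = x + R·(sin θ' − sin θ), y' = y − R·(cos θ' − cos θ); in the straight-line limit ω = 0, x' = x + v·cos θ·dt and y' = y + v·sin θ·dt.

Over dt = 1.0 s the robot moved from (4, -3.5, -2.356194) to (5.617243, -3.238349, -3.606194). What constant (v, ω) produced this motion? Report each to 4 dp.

Δθ = -3.606194 − -2.356194 = -1.250000
ω = Δθ/dt = -1.250000/1.0 = -1.2500
R = Δx/(sin θ' − sin θ) = 1.4000
v = R·ω = 1.4000·-1.2500 = -1.7500

v = -1.7500, ω = -1.2500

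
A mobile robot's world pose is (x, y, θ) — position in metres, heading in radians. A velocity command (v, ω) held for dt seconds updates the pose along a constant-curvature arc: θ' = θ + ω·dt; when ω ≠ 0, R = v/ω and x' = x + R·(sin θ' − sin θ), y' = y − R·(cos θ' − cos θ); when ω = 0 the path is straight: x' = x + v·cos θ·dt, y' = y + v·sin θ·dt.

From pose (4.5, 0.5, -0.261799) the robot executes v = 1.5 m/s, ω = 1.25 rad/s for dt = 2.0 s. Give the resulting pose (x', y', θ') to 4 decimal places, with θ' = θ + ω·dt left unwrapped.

θ' = -0.2618 + 1.25·2.0 = 2.2382
R = v/ω = 1.5/1.25 = 1.2000
x' = 4.5 + 1.2000·(sin 2.2382 − sin -0.2618) = 5.7531
y' = 0.5 − 1.2000·(cos 2.2382 − cos -0.2618) = 2.4019

(5.7531, 2.4019, 2.2382)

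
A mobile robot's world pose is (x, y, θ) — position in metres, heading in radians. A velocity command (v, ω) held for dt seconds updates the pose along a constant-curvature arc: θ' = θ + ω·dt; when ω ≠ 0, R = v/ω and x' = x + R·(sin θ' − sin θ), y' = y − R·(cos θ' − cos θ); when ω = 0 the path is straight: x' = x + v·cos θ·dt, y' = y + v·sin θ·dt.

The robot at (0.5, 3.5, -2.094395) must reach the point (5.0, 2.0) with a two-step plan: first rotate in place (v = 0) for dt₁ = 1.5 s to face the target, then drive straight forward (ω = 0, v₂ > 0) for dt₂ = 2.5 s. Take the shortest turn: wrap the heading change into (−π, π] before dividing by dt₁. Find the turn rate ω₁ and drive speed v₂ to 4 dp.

heading to target = atan2(2−3.5, 5−0.5) = -0.3218
Δθ = wrap(-0.3218 − -2.0944) = 1.7726; ω₁ = Δθ/dt₁ = 1.1818
distance = √((5−0.5)² + (2−3.5)²) = 4.7434; v₂ = distance/dt₂ = 1.8974

ω₁ = 1.1818, v₂ = 1.8974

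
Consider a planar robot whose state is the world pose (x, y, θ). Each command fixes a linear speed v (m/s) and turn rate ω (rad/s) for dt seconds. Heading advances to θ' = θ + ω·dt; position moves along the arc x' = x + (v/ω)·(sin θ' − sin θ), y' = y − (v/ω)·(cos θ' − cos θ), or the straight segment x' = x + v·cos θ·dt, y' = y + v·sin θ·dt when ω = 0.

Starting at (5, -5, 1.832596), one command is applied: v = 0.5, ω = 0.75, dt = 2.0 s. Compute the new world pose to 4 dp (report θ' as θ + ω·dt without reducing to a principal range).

(4.2295, -4.5180, 3.3326)

θ' = 1.8326 + 0.75·2.0 = 3.3326
R = v/ω = 0.5/0.75 = 0.6667
x' = 5 + 0.6667·(sin 3.3326 − sin 1.8326) = 4.2295
y' = -5 − 0.6667·(cos 3.3326 − cos 1.8326) = -4.5180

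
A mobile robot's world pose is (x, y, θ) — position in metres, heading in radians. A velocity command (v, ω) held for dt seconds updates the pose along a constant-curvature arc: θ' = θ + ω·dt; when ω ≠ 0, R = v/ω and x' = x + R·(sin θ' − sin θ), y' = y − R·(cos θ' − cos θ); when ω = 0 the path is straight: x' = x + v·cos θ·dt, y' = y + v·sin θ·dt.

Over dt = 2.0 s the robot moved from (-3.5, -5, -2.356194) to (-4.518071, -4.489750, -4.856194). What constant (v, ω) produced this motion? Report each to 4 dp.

Δθ = -4.856194 − -2.356194 = -2.500000
ω = Δθ/dt = -2.500000/2.0 = -1.2500
R = Δx/(sin θ' − sin θ) = -0.6000
v = R·ω = -0.6000·-1.2500 = 0.7500

v = 0.7500, ω = -1.2500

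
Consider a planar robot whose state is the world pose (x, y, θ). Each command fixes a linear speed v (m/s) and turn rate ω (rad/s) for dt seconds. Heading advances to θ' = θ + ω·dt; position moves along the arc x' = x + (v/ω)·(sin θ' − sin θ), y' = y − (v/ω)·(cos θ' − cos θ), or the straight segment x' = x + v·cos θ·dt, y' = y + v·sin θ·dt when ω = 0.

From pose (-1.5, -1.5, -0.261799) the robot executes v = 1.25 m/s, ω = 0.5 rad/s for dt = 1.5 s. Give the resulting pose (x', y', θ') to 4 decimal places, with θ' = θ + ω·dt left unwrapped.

(0.3196, -1.2931, 0.4882)

θ' = -0.2618 + 0.5·1.5 = 0.4882
R = v/ω = 1.25/0.5 = 2.5000
x' = -1.5 + 2.5000·(sin 0.4882 − sin -0.2618) = 0.3196
y' = -1.5 − 2.5000·(cos 0.4882 − cos -0.2618) = -1.2931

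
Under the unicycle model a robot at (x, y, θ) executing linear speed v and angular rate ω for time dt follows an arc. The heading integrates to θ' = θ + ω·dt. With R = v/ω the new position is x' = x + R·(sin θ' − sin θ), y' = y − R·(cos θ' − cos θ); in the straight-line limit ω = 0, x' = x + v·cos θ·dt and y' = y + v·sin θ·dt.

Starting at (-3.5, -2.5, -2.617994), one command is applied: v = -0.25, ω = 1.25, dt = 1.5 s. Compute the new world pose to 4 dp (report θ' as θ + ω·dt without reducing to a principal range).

θ' = -2.6180 + 1.25·1.5 = -0.7430
R = v/ω = -0.25/1.25 = -0.2000
x' = -3.5 + -0.2000·(sin -0.7430 − sin -2.6180) = -3.4647
y' = -2.5 − -0.2000·(cos -0.7430 − cos -2.6180) = -2.1795

(-3.4647, -2.1795, -0.7430)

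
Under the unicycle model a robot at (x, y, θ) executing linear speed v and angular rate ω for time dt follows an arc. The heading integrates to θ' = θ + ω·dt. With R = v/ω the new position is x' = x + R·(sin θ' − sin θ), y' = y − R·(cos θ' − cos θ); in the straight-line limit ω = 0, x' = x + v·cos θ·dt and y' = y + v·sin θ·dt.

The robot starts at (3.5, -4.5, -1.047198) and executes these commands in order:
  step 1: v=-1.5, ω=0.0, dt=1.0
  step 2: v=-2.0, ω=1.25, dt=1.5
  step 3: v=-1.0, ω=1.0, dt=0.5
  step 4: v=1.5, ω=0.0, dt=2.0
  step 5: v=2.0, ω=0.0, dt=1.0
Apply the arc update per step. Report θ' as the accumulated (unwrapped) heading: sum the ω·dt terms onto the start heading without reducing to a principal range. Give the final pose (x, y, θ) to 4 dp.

step 1: θ'=-1.0472 (straight) → pose (2.7500, -3.2010, -1.0472)
step 2: θ'=0.8278 (R=-1.6000) → pose (0.1860, -2.9186, 0.8278)
step 3: θ'=1.3278 (R=-1.0000) → pose (-0.0481, -3.3545, 1.3278)
step 4: θ'=1.3278 (straight) → pose (0.6737, -0.4426, 1.3278)
step 5: θ'=1.3278 (straight) → pose (1.1549, 1.4987, 1.3278)

(1.1549, 1.4987, 1.3278)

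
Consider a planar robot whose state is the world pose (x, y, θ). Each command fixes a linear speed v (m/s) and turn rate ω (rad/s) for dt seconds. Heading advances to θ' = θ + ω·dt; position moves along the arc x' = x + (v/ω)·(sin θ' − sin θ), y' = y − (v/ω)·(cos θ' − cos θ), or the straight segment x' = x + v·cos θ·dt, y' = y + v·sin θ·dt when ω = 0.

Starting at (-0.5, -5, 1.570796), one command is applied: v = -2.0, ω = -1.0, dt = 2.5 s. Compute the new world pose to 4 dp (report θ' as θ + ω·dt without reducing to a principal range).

θ' = 1.5708 + -1.0·2.5 = -0.9292
R = v/ω = -2.0/-1.0 = 2.0000
x' = -0.5 + 2.0000·(sin -0.9292 − sin 1.5708) = -4.1023
y' = -5 − 2.0000·(cos -0.9292 − cos 1.5708) = -6.1969

(-4.1023, -6.1969, -0.9292)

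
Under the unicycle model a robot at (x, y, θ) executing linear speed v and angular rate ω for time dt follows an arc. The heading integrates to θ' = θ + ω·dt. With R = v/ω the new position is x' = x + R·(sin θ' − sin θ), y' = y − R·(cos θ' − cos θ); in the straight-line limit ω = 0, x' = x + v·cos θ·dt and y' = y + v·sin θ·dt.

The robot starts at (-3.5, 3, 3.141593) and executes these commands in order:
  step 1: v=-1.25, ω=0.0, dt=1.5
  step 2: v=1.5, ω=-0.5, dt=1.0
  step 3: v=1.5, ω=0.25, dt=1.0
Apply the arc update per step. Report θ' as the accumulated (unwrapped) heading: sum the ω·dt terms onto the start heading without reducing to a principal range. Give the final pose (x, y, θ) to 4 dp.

(-4.4554, 3.9152, 2.8916)

step 1: θ'=3.1416 (straight) → pose (-1.6250, 3.0000, 3.1416)
step 2: θ'=2.6416 (R=-3.0000) → pose (-3.0633, 3.3673, 2.6416)
step 3: θ'=2.8916 (R=6.0000) → pose (-4.4554, 3.9152, 2.8916)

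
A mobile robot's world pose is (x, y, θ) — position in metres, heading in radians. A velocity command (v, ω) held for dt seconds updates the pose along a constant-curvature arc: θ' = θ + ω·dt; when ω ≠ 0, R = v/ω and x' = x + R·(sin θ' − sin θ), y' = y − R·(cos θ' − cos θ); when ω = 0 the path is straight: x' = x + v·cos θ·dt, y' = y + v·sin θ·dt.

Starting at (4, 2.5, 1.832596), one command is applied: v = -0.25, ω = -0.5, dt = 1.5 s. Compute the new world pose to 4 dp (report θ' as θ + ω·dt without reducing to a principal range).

(3.9586, 2.1361, 1.0826)

θ' = 1.8326 + -0.5·1.5 = 1.0826
R = v/ω = -0.25/-0.5 = 0.5000
x' = 4 + 0.5000·(sin 1.0826 − sin 1.8326) = 3.9586
y' = 2.5 − 0.5000·(cos 1.0826 − cos 1.8326) = 2.1361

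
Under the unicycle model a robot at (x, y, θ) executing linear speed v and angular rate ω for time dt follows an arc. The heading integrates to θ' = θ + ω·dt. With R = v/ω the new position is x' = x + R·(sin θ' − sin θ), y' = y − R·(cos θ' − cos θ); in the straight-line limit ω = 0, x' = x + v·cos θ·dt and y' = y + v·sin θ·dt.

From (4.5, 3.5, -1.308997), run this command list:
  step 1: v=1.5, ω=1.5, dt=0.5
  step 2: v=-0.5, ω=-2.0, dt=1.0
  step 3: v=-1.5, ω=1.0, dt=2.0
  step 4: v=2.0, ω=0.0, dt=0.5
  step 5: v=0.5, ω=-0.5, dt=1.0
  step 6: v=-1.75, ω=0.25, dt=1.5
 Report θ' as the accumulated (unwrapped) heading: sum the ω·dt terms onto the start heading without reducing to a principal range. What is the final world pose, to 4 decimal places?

step 1: θ'=-0.5590 (R=1.0000) → pose (4.9356, 2.9110, -0.5590)
step 2: θ'=-2.5590 (R=0.2500) → pose (4.9306, 3.3317, -2.5590)
step 3: θ'=-0.5590 (R=-1.5000) → pose (4.9008, 5.8560, -0.5590)
step 4: θ'=-0.5590 (straight) → pose (5.7486, 5.3256, -0.5590)
step 5: θ'=-1.0590 (R=-1.0000) → pose (6.0902, 4.9676, -1.0590)
step 6: θ'=-0.6840 (R=-7.0000) → pose (4.4104, 6.9647, -0.6840)

(4.4104, 6.9647, -0.6840)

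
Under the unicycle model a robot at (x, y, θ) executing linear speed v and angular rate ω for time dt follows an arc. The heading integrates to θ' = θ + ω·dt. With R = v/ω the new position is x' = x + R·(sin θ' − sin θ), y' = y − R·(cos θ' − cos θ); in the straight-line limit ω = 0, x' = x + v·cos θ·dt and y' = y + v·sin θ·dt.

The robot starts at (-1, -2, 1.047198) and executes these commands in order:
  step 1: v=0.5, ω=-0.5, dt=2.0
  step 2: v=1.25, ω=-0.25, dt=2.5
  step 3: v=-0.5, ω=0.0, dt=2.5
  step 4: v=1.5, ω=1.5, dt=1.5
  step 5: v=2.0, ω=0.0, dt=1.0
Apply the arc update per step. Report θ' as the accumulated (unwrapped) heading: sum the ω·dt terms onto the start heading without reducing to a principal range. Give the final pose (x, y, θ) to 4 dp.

step 1: θ'=0.0472 (R=-1.0000) → pose (-0.1812, -1.5011, 0.0472)
step 2: θ'=-0.5778 (R=-5.0000) → pose (2.7857, -2.3072, -0.5778)
step 3: θ'=-0.5778 (straight) → pose (1.7386, -1.6245, -0.5778)
step 4: θ'=1.6722 (R=1.0000) → pose (3.2796, -0.6856, 1.6722)
step 5: θ'=1.6722 (straight) → pose (3.0772, 1.3041, 1.6722)

(3.0772, 1.3041, 1.6722)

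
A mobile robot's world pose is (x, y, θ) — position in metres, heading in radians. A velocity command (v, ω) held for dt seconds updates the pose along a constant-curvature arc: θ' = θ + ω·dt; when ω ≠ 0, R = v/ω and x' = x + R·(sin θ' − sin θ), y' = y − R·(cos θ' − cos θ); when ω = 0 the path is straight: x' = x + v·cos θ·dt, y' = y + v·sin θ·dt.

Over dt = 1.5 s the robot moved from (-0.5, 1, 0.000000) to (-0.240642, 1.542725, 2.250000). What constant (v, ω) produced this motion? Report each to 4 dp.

Δθ = 2.250000 − 0.000000 = 2.250000
ω = Δθ/dt = 2.250000/1.5 = 1.5000
R = −Δy/(cos θ' − cos θ) = 0.3333
v = R·ω = 0.3333·1.5000 = 0.5000

v = 0.5000, ω = 1.5000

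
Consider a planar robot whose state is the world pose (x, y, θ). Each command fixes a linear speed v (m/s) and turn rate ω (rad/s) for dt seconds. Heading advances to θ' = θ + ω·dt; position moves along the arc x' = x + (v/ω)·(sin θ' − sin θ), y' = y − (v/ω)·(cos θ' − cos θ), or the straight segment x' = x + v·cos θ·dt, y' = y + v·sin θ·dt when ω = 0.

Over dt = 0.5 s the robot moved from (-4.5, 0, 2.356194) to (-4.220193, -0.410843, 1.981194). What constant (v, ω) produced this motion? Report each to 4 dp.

Δθ = 1.981194 − 2.356194 = -0.375000
ω = Δθ/dt = -0.375000/0.5 = -0.7500
R = −Δy/(cos θ' − cos θ) = 1.3333
v = R·ω = 1.3333·-0.7500 = -1.0000

v = -1.0000, ω = -0.7500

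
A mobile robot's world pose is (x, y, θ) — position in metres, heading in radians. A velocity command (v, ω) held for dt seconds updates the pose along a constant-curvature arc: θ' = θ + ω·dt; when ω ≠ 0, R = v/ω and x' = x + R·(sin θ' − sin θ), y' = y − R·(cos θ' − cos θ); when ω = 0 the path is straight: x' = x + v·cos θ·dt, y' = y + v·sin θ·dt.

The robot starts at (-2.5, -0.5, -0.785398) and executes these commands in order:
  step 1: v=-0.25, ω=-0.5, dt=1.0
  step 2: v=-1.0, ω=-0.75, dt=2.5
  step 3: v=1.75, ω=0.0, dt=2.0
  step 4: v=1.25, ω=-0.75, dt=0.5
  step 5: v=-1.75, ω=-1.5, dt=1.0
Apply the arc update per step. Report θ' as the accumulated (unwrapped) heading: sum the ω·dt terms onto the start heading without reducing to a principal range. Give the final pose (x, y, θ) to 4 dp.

step 1: θ'=-1.2854 (R=0.5000) → pose (-2.6262, -0.2872, -1.2854)
step 2: θ'=-3.1604 (R=1.3333) → pose (-1.3217, 1.4213, -3.1604)
step 3: θ'=-3.1604 (straight) → pose (-4.8211, 1.4871, -3.1604)
step 4: θ'=-3.5354 (R=-1.6667) → pose (-5.4293, 1.6144, -3.5354)
step 5: θ'=-5.0354 (R=1.1667) → pose (-4.7706, 0.1667, -5.0354)

(-4.7706, 0.1667, -5.0354)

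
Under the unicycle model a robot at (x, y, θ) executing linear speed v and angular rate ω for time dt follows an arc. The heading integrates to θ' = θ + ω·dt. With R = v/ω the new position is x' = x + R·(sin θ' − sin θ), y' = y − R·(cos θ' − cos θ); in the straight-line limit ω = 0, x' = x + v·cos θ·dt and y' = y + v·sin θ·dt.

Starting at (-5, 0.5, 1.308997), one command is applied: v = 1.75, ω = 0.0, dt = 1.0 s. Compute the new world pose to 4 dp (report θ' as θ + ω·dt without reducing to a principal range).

θ' = 1.3090 + 0.0·1.0 = 1.3090
ω = 0 → straight: x' = -5 + 1.75·cos(1.3090)·1.0 = -4.5471
y' = 0.5 + 1.75·sin(1.3090)·1.0 = 2.1904

(-4.5471, 2.1904, 1.3090)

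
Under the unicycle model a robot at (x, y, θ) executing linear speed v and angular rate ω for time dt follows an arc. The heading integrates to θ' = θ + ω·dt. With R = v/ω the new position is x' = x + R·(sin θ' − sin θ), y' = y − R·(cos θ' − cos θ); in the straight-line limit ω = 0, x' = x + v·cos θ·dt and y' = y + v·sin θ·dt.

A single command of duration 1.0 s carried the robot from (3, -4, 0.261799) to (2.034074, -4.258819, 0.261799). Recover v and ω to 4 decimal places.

Δθ = 0.261799 − 0.261799 = 0.000000
ω = Δθ/dt = 0.000000/1.0 = 0.0000
ω = 0 → v = (Δx·cos θ + Δy·sin θ)/dt = -1.0000

v = -1.0000, ω = 0.0000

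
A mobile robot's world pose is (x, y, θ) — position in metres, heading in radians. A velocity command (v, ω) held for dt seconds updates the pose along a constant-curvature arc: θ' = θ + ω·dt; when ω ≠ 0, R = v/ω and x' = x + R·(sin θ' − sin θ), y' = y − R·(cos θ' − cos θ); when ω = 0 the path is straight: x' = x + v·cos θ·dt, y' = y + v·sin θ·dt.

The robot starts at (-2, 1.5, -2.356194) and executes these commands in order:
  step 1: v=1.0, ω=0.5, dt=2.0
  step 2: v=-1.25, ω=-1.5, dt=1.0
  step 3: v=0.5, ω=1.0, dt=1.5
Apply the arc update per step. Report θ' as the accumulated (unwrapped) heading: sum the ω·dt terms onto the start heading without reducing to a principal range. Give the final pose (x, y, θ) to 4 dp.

(-2.3081, 0.0507, -1.3562)

step 1: θ'=-1.3562 (R=2.0000) → pose (-2.5399, -0.3401, -1.3562)
step 2: θ'=-2.8562 (R=0.8333) → pose (-1.9603, 0.6370, -2.8562)
step 3: θ'=-1.3562 (R=0.5000) → pose (-2.3081, 0.0507, -1.3562)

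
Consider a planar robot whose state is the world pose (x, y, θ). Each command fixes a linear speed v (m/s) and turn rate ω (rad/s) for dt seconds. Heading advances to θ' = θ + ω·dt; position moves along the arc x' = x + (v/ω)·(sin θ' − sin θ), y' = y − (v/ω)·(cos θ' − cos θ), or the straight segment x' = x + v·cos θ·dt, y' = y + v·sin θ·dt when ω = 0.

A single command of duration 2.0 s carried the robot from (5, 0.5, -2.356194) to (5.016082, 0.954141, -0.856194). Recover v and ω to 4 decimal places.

Δθ = -0.856194 − -2.356194 = 1.500000
ω = Δθ/dt = 1.500000/2.0 = 0.7500
R = −Δy/(cos θ' − cos θ) = -0.3333
v = R·ω = -0.3333·0.7500 = -0.2500

v = -0.2500, ω = 0.7500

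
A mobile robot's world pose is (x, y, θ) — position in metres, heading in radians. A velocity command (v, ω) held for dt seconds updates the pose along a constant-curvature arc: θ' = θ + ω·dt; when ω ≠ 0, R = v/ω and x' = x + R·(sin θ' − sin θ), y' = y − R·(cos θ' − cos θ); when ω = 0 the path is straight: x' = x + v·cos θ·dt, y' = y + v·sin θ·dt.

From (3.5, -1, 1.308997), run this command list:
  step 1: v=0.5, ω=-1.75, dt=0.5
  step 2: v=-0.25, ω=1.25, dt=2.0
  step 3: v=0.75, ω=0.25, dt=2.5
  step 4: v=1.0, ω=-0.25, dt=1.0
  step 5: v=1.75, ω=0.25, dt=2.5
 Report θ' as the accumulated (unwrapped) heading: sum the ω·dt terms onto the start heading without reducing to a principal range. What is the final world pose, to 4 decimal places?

(-2.9088, -3.6597, 3.9340)

step 1: θ'=0.4340 (R=-0.2857) → pose (3.6558, -0.8147, 0.4340)
step 2: θ'=2.9340 (R=-0.2000) → pose (3.6987, -1.1919, 2.9340)
step 3: θ'=3.5590 (R=3.0000) → pose (1.8642, -1.3850, 3.5590)
step 4: θ'=3.3090 (R=-4.0000) → pose (0.9092, -1.6725, 3.3090)
step 5: θ'=3.9340 (R=7.0000) → pose (-2.9088, -3.6597, 3.9340)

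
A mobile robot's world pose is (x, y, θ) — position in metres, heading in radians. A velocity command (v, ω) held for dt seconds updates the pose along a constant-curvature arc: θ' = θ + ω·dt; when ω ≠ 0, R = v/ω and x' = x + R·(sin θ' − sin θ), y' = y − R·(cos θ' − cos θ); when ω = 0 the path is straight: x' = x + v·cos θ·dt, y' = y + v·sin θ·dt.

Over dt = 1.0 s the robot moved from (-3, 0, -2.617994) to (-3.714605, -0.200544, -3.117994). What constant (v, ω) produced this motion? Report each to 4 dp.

Δθ = -3.117994 − -2.617994 = -0.500000
ω = Δθ/dt = -0.500000/1.0 = -0.5000
R = Δx/(sin θ' − sin θ) = -1.5000
v = R·ω = -1.5000·-0.5000 = 0.7500

v = 0.7500, ω = -0.5000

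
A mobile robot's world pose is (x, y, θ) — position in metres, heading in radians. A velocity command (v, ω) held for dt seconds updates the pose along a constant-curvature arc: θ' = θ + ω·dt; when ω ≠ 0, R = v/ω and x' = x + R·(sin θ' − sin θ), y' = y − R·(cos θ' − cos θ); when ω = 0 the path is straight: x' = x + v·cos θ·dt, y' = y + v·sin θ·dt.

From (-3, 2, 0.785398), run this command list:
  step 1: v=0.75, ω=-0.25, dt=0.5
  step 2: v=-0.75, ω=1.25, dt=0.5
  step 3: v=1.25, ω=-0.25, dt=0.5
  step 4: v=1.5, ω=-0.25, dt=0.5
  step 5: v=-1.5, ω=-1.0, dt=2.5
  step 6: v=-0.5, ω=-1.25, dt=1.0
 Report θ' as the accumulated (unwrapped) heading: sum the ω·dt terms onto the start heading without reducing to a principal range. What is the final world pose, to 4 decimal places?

(-4.9219, 4.2102, -2.7146)

step 1: θ'=0.6604 (R=-3.0000) → pose (-2.7190, 2.2479, 0.6604)
step 2: θ'=1.2854 (R=-0.6000) → pose (-2.9266, 1.9430, 1.2854)
step 3: θ'=1.1604 (R=-5.0000) → pose (-2.7137, 2.5302, 1.1604)
step 4: θ'=1.0354 (R=-6.0000) → pose (-2.3723, 3.1974, 1.0354)
step 5: θ'=-1.4646 (R=1.5000) → pose (-5.1540, 3.8037, -1.4646)
step 6: θ'=-2.7146 (R=0.4000) → pose (-4.9219, 4.2102, -2.7146)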